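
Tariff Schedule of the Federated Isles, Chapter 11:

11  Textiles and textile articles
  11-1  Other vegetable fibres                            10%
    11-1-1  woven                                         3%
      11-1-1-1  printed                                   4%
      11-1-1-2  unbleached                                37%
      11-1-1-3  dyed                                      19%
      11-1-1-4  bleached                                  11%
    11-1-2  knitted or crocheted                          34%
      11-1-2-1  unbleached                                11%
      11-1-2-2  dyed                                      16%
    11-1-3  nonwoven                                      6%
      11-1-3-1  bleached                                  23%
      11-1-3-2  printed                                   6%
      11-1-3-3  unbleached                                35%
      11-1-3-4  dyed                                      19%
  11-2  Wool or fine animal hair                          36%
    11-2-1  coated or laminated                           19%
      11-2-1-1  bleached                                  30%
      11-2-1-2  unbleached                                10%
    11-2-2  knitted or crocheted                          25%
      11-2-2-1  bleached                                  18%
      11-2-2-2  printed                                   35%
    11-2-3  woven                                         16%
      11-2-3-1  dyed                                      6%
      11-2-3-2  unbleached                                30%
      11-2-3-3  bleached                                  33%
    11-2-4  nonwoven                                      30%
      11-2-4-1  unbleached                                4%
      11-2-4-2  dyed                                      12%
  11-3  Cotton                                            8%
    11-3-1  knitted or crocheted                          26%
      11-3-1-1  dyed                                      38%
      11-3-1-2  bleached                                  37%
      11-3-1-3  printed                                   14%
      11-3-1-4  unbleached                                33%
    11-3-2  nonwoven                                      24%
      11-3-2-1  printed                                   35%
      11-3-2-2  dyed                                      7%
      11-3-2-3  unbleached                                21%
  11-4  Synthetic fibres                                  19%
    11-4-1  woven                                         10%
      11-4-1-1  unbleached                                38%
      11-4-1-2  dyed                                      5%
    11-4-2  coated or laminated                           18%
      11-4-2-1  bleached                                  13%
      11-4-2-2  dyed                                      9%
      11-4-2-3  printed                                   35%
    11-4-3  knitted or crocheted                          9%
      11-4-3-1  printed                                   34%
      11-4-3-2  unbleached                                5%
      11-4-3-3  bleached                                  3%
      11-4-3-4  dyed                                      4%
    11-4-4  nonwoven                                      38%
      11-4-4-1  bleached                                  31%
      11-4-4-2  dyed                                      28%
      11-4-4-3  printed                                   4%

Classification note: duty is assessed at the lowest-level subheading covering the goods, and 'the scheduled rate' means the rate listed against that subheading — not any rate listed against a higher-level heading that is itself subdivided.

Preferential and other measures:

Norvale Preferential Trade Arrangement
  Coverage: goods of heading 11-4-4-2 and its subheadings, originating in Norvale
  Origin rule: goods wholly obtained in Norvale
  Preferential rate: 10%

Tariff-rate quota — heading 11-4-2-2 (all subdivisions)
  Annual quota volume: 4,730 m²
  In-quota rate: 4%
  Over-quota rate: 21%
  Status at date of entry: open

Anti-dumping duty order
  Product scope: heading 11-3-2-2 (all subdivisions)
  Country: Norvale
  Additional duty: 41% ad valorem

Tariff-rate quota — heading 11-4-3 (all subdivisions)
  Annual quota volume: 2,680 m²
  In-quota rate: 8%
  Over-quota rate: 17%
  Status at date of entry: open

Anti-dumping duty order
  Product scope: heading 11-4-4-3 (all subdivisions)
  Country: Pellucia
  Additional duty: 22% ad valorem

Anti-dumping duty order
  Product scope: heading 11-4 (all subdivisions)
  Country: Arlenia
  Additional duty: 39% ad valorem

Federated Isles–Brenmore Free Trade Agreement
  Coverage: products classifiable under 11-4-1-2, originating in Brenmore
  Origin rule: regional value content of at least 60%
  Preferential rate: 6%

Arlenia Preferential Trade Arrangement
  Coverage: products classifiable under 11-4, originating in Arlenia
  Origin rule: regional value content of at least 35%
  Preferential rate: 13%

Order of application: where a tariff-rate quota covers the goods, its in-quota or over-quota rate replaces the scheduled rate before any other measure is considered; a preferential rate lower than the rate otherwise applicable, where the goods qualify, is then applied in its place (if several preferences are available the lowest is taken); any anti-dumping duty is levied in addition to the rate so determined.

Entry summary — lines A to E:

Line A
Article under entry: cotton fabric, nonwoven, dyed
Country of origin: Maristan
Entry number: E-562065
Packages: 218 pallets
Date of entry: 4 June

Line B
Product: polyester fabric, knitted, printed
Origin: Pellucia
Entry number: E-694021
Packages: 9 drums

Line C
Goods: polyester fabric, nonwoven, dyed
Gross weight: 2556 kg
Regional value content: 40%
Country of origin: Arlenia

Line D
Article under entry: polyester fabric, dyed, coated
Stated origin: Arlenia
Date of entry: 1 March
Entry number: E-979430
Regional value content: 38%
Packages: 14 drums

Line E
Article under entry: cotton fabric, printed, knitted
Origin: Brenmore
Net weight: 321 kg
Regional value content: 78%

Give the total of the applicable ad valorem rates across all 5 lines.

124%

Line A: cotton → 11-3; nonwoven → 11-3-2; dyed → 11-3-2-2. Scheduled 7%. No special measure applies. → 7%.
Line B: polyester → 11-4; knitted → 11-4-3; printed → 11-4-3-1. Scheduled 34%. quota on 11-4-3 open → in-quota 8%. → 8%.
Line C: polyester → 11-4; nonwoven → 11-4-4; dyed → 11-4-4-2. Scheduled 28%. Arlenia agreement on 11-4: RVC ≥ 35% → 13% available; preferential 13%; anti-dumping (Arlenia, 11-4): +39%; total 13% + 39% = 52%. → 52%.
Line D: polyester → 11-4; coated → 11-4-2; dyed → 11-4-2-2. Scheduled 9%. quota on 11-4-2-2 open → in-quota 4%; Arlenia agreement on 11-4: RVC ≥ 35% → 13% available; preference 13% not lower than 4% → no reduction; anti-dumping (Arlenia, 11-4): +39%; total 4% + 39% = 43%. → 43%.
Line E: cotton → 11-3; knitted → 11-3-1; printed → 11-3-1-3. Scheduled 14%. Brenmore agreement on 11-4-1-2: 11-3-1-3 not covered. → 14%.
Sum: 7% + 8% + 52% + 43% + 14% = 124%.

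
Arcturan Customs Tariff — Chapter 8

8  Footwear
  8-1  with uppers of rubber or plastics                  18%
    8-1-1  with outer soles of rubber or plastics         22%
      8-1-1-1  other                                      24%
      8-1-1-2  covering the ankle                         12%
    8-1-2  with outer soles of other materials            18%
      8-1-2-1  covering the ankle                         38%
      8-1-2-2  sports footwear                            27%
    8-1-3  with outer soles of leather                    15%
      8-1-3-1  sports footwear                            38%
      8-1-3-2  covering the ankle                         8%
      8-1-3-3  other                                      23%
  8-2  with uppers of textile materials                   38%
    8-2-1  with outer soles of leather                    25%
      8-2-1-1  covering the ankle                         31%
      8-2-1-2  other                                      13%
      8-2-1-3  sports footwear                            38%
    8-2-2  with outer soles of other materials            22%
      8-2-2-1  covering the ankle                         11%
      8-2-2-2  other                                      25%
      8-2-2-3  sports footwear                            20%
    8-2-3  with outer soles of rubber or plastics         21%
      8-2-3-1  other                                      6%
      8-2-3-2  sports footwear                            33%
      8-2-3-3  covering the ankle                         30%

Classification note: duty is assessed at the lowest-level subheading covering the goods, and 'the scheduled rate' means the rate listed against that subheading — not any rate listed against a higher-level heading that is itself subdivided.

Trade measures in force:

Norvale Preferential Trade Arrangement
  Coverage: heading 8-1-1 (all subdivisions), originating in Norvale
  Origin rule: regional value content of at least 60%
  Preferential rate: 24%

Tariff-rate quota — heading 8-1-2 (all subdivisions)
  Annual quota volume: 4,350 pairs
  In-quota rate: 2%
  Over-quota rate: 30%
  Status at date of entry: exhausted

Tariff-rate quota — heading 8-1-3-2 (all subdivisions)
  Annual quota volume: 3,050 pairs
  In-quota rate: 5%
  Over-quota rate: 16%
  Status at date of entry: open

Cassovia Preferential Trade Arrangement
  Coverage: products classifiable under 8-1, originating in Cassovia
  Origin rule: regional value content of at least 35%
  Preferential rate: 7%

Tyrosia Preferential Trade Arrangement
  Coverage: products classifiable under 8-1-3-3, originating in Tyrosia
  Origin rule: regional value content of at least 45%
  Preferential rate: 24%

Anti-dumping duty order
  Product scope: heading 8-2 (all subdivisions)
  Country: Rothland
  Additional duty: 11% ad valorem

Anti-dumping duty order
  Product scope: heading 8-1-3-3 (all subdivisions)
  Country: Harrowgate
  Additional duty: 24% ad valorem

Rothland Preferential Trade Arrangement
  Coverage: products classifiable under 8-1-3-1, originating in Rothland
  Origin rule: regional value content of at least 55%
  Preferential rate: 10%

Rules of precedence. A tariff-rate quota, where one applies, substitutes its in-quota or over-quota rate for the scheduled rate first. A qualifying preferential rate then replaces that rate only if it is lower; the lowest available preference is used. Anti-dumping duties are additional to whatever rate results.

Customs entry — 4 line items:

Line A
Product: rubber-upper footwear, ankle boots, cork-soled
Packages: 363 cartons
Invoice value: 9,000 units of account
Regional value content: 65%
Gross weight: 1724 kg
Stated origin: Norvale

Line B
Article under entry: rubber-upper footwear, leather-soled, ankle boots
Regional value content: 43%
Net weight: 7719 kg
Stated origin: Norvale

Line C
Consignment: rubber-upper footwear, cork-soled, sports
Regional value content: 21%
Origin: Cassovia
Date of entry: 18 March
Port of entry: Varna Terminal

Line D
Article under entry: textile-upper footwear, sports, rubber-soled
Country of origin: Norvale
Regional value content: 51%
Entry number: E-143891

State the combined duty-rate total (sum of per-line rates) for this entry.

Line A: rubber-upper → 8-1; cork-soled → 8-1-2; ankle boots → 8-1-2-1. Scheduled 38%. quota on 8-1-2 exhausted → over-quota 30%; Norvale agreement on 8-1-1: 8-1-2-1 not covered. → 30%.
Line B: rubber-upper → 8-1; leather-soled → 8-1-3; ankle boots → 8-1-3-2. Scheduled 8%. quota on 8-1-3-2 open → in-quota 5%; Norvale agreement on 8-1-1: 8-1-3-2 not covered. → 5%.
Line C: rubber-upper → 8-1; cork-soled → 8-1-2; sports → 8-1-2-2. Scheduled 27%. quota on 8-1-2 exhausted → over-quota 30%; Cassovia agreement on 8-1: RVC < 35%. → 30%.
Line D: textile-upper → 8-2; rubber-soled → 8-2-3; sports → 8-2-3-2. Scheduled 33%. Norvale agreement on 8-1-1: 8-2-3-2 not covered. → 33%.
Sum: 30% + 5% + 30% + 33% = 98%.

98%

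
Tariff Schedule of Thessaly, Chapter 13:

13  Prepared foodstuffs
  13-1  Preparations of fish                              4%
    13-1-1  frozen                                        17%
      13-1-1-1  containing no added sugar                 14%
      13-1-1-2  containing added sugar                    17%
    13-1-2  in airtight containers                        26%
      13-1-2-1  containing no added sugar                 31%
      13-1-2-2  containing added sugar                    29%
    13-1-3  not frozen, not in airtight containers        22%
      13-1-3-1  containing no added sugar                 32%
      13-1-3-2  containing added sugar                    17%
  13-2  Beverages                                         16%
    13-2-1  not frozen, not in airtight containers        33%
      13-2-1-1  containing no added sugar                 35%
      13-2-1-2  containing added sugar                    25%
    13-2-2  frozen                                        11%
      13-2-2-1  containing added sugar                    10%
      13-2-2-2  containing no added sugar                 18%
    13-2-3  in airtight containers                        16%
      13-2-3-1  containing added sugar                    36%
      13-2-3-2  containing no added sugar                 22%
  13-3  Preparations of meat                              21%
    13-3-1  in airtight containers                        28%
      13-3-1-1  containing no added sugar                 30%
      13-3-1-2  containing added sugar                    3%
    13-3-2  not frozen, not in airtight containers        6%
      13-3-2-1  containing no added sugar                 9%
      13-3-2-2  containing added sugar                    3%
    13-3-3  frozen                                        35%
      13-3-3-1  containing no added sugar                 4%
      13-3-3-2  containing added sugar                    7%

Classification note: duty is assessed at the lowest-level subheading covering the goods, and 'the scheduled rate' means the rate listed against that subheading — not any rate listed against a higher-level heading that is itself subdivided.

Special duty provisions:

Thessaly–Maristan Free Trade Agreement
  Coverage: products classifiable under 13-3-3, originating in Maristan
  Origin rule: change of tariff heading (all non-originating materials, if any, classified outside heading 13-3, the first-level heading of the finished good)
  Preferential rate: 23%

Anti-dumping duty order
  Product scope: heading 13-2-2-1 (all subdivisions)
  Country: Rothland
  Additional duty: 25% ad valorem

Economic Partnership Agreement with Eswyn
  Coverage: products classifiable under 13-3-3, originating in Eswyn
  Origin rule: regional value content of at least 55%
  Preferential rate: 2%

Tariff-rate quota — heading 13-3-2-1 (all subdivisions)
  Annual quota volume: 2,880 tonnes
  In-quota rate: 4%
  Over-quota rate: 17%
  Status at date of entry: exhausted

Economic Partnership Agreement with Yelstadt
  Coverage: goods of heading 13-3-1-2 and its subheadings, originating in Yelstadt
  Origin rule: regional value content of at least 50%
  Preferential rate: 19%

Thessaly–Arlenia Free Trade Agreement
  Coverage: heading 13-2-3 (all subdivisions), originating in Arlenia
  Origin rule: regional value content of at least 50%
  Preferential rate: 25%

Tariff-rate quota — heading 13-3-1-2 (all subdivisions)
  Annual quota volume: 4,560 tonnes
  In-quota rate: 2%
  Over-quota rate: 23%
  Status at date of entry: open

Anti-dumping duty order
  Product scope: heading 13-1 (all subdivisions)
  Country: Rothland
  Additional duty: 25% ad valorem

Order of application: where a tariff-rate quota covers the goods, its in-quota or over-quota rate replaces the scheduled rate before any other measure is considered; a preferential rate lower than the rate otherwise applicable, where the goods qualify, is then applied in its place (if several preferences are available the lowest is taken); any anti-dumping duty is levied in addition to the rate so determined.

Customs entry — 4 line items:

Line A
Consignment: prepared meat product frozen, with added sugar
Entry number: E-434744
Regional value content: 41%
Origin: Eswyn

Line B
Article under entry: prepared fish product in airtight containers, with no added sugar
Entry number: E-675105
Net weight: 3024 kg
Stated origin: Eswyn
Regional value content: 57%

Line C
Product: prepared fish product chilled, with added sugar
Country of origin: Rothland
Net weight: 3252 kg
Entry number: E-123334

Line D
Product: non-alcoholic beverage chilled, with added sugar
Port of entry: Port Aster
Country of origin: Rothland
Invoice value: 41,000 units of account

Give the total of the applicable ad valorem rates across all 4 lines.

Line A: prepared meat product → 13-3; frozen → 13-3-3; with added sugar → 13-3-3-2. Scheduled 7%. Eswyn agreement on 13-3-3: RVC < 55%. → 7%.
Line B: prepared fish product → 13-1; in airtight containers → 13-1-2; with no added sugar → 13-1-2-1. Scheduled 31%. Eswyn agreement on 13-3-3: 13-1-2-1 not covered. → 31%.
Line C: prepared fish product → 13-1; chilled → 13-1-3; with added sugar → 13-1-3-2. Scheduled 17%. anti-dumping (Rothland, 13-1): +25%; total 17% + 25% = 42%. → 42%.
Line D: non-alcoholic beverage → 13-2; chilled → 13-2-1; with added sugar → 13-2-1-2. Scheduled 25%. No special measure applies. → 25%.
Sum: 7% + 31% + 42% + 25% = 105%.

105%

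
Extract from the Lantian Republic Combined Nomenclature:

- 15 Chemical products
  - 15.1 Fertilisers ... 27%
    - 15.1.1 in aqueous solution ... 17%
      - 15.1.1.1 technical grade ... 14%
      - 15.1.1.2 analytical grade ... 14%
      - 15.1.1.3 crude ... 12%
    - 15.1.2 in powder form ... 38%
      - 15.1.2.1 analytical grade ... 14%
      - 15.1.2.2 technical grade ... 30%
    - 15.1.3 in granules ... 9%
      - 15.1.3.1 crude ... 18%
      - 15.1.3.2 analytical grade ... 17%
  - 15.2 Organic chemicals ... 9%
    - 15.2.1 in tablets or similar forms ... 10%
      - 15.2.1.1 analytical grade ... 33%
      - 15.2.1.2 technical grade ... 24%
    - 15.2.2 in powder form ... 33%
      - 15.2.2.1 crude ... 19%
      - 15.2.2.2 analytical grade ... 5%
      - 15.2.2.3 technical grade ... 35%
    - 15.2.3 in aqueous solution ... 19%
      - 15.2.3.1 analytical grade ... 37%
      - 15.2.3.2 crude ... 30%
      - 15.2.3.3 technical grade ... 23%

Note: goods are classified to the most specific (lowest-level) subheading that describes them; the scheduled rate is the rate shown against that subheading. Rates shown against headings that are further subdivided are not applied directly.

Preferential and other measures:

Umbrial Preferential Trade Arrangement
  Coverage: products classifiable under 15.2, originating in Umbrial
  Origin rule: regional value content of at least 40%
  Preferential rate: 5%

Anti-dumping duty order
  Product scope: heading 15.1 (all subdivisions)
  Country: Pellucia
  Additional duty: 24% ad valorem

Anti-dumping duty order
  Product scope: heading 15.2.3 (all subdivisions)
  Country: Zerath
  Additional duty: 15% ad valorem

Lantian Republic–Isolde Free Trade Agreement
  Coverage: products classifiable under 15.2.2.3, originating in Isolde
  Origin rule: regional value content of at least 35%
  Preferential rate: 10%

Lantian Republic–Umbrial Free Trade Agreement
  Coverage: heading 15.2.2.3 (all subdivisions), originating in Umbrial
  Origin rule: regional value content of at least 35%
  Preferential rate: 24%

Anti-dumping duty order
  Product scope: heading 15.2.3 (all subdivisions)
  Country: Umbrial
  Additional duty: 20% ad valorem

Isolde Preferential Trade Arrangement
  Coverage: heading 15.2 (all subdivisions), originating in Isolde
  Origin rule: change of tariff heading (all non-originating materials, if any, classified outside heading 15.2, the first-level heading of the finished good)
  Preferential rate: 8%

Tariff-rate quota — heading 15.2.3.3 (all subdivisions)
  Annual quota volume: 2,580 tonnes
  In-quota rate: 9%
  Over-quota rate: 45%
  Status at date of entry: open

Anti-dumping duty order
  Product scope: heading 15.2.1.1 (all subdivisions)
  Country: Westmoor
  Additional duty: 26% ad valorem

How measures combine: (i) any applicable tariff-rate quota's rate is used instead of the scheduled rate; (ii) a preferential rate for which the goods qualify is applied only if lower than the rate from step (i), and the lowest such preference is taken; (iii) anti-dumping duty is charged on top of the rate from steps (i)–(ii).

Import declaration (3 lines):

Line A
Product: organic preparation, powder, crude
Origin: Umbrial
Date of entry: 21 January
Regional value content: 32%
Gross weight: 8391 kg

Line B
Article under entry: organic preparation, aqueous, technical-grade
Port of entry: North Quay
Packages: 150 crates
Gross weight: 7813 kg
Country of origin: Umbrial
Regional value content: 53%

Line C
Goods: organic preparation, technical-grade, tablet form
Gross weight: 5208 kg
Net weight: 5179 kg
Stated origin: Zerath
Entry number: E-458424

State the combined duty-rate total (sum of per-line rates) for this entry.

68%

Line A: organic → 15.2; powder → 15.2.2; crude → 15.2.2.1. Scheduled 19%. Umbrial agreement on 15.2: RVC < 40%; Umbrial agreement on 15.2.2.3: 15.2.2.1 not covered. → 19%.
Line B: organic → 15.2; aqueous → 15.2.3; technical-grade → 15.2.3.3. Scheduled 23%. quota on 15.2.3.3 open → in-quota 9%; Umbrial agreement on 15.2: RVC ≥ 40% → 5% available; Umbrial agreement on 15.2.2.3: 15.2.3.3 not covered; preferential 5%; anti-dumping (Umbrial, 15.2.3): +20%; total 5% + 20% = 25%. → 25%.
Line C: organic → 15.2; tablet form → 15.2.1; technical-grade → 15.2.1.2. Scheduled 24%. No special measure applies. → 24%.
Sum: 19% + 25% + 24% = 68%.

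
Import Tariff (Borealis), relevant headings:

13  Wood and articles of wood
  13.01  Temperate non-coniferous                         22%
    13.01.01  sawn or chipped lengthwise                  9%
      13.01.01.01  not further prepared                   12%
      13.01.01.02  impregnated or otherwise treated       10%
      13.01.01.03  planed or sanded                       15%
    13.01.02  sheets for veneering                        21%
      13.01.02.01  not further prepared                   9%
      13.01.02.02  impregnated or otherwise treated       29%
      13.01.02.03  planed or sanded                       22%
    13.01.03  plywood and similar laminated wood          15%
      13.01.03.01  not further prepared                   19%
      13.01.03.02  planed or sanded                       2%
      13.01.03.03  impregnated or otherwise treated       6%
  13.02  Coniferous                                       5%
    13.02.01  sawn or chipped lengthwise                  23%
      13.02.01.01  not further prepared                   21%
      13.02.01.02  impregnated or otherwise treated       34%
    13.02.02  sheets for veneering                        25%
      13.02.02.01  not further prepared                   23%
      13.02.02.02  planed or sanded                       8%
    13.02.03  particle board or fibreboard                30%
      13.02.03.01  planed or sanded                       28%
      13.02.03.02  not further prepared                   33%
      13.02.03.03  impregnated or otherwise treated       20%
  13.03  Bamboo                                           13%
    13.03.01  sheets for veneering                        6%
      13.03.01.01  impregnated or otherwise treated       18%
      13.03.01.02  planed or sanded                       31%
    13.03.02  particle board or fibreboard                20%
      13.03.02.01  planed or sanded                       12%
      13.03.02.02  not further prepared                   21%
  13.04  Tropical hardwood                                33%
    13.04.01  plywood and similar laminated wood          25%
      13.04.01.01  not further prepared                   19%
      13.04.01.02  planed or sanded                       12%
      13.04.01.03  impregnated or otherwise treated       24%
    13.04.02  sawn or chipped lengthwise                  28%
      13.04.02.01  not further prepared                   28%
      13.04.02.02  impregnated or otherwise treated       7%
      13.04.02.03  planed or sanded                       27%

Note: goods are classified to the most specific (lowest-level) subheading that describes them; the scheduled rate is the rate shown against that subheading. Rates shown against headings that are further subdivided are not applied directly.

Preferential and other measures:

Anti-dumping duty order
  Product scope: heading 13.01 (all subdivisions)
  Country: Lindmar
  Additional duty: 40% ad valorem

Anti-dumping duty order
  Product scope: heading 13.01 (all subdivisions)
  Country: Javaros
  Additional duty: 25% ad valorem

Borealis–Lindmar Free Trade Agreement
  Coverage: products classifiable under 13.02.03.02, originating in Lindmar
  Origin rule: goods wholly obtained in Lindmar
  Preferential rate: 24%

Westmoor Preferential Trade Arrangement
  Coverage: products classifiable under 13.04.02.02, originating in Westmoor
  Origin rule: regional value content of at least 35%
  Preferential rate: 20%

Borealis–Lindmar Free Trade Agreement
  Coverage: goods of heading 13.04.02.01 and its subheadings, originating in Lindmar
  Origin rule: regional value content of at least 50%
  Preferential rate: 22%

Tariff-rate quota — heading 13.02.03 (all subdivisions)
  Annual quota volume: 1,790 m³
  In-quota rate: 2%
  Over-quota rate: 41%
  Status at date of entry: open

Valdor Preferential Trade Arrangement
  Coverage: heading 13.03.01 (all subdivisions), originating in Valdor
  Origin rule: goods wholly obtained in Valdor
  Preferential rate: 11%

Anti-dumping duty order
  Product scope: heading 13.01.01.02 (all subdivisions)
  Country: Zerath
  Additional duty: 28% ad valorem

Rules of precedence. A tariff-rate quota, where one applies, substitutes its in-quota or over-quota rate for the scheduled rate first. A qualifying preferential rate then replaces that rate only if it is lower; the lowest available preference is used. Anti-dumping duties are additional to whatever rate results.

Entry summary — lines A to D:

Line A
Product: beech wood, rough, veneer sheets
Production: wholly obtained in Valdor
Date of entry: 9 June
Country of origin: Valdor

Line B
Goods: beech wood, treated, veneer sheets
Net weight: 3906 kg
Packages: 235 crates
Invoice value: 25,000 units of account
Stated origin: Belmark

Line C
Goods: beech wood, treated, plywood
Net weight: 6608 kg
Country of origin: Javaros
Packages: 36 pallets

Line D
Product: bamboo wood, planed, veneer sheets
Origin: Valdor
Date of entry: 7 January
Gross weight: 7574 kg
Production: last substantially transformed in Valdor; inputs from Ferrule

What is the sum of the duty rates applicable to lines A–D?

Line A: beech → 13.01; veneer sheets → 13.01.02; rough → 13.01.02.01. Scheduled 9%. Valdor agreement on 13.03.01: 13.01.02.01 not covered. → 9%.
Line B: beech → 13.01; veneer sheets → 13.01.02; treated → 13.01.02.02. Scheduled 29%. No special measure applies. → 29%.
Line C: beech → 13.01; plywood → 13.01.03; treated → 13.01.03.03. Scheduled 6%. anti-dumping (Javaros, 13.01): +25%; total 6% + 25% = 31%. → 31%.
Line D: bamboo → 13.03; veneer sheets → 13.03.01; planed → 13.03.01.02. Scheduled 31%. Valdor agreement on 13.03.01: not wholly obtained. → 31%.
Sum: 9% + 29% + 31% + 31% = 100%.

100%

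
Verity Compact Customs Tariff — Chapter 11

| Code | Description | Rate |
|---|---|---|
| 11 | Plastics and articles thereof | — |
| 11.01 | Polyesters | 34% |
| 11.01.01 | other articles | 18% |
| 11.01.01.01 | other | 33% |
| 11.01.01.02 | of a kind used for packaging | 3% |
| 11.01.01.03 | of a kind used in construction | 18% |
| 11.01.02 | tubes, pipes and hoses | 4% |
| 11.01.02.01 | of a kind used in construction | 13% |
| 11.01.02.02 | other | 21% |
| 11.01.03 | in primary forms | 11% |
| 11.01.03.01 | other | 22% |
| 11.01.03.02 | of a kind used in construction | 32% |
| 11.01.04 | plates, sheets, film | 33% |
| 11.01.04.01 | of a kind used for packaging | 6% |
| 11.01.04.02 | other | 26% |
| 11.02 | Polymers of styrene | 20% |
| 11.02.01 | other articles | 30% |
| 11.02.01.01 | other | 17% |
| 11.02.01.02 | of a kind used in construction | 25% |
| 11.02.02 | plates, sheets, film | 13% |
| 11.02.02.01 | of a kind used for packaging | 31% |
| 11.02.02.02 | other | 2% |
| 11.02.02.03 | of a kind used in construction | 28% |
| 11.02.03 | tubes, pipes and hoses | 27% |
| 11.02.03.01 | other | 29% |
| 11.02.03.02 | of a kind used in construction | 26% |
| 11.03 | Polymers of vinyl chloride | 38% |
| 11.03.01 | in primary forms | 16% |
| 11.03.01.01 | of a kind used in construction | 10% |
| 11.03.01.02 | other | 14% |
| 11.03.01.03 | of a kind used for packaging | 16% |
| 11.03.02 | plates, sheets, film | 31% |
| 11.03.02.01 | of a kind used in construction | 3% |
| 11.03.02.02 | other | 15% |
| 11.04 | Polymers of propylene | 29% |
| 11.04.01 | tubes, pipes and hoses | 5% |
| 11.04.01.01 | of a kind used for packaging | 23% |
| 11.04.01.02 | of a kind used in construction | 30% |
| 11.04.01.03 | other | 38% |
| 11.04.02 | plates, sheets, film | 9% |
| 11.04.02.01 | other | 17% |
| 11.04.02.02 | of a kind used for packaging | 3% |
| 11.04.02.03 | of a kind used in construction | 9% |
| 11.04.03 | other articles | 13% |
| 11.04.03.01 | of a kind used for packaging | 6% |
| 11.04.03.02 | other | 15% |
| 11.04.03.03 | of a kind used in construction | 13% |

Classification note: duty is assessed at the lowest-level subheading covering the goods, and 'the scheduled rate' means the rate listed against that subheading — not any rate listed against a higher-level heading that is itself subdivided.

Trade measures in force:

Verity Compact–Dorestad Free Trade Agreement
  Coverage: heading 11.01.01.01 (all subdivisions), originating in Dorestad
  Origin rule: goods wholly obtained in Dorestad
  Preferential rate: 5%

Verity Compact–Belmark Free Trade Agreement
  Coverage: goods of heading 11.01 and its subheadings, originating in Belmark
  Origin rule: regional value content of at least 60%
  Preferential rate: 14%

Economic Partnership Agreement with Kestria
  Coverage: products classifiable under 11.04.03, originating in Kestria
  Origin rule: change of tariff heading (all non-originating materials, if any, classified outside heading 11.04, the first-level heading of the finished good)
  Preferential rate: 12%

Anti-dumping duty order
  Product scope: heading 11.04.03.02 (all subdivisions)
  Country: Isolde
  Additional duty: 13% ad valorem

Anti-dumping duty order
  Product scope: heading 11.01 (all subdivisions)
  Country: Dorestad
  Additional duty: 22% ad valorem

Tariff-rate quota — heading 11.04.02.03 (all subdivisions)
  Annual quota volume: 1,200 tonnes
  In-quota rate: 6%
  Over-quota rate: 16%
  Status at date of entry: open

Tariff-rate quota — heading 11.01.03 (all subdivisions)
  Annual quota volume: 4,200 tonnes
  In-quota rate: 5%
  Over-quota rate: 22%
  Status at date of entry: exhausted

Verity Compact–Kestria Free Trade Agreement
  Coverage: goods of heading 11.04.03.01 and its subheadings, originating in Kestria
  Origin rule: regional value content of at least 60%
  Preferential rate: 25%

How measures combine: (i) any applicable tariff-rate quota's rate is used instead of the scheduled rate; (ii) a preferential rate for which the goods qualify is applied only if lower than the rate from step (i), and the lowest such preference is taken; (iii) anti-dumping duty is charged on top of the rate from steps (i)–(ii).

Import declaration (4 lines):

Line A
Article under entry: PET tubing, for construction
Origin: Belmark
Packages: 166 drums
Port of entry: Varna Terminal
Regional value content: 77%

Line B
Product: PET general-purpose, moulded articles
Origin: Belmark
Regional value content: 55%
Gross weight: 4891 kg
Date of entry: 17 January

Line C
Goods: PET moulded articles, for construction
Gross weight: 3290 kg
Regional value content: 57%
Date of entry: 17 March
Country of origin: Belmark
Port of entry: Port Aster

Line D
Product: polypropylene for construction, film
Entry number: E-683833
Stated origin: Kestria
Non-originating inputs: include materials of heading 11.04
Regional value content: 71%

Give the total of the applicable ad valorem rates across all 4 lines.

70%

Line A: PET → 11.01; tubing → 11.01.02; for construction → 11.01.02.01. Scheduled 13%. Belmark agreement on 11.01: RVC ≥ 60% → 14% available; preference 14% not lower than 13% → no reduction. → 13%.
Line B: PET → 11.01; moulded articles → 11.01.01; general-purpose → 11.01.01.01. Scheduled 33%. Belmark agreement on 11.01: RVC < 60%. → 33%.
Line C: PET → 11.01; moulded articles → 11.01.01; for construction → 11.01.01.03. Scheduled 18%. Belmark agreement on 11.01: RVC < 60%. → 18%.
Line D: polypropylene → 11.04; film → 11.04.02; for construction → 11.04.02.03. Scheduled 9%. quota on 11.04.02.03 open → in-quota 6%; Kestria agreement on 11.04.03: 11.04.02.03 not covered; Kestria agreement on 11.04.03.01: 11.04.02.03 not covered. → 6%.
Sum: 13% + 33% + 18% + 6% = 70%.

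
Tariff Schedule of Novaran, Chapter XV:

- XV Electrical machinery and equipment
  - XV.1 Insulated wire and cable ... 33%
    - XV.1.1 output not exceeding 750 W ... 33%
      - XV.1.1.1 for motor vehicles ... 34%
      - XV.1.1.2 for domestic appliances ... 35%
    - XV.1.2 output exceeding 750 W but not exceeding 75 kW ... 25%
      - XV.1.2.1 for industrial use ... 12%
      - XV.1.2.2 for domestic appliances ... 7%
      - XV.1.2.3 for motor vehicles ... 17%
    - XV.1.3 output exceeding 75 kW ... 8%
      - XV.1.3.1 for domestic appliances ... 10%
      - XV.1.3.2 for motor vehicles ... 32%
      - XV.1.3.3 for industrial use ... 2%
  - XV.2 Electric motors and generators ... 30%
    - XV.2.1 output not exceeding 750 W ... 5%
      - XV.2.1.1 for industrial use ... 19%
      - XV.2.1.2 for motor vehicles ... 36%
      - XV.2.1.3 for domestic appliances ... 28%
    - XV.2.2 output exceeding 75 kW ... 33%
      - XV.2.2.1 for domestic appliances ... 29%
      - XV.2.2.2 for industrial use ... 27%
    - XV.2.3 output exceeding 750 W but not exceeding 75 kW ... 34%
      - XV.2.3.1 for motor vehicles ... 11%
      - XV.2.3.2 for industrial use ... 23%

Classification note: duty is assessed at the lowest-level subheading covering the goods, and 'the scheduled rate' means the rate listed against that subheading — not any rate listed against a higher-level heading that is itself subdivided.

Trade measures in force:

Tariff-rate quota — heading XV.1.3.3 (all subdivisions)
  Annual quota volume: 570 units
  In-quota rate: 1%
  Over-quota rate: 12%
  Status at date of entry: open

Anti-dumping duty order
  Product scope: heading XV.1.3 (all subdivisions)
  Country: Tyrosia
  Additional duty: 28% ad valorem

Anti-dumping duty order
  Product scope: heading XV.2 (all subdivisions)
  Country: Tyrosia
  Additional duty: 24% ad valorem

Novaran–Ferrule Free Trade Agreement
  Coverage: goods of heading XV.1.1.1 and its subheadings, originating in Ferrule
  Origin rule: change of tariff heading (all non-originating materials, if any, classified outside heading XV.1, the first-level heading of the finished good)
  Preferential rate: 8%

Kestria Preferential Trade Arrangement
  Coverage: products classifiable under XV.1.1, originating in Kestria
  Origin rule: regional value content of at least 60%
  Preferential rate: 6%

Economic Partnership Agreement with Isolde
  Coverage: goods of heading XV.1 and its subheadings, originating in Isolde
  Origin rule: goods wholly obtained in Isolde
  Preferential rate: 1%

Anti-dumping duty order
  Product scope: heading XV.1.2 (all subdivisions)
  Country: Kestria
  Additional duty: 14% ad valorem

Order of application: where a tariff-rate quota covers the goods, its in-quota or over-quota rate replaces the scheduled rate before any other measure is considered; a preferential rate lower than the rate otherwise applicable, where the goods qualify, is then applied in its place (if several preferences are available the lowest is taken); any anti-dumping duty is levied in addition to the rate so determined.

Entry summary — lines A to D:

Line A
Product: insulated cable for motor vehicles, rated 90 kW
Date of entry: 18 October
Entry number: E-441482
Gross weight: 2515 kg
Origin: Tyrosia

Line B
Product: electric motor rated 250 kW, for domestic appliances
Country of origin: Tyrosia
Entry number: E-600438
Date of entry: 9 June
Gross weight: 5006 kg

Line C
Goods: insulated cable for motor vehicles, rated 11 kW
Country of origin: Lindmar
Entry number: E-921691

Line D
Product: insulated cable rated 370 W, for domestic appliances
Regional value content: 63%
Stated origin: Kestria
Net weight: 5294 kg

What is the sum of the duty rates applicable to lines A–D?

Line A: insulated cable → XV.1; rated 90 kW → XV.1.3; for motor vehicles → XV.1.3.2. Scheduled 32%. anti-dumping (Tyrosia, XV.1.3): +28%; total 32% + 28% = 60%. → 60%.
Line B: electric motor → XV.2; rated 250 kW → XV.2.2; for domestic appliances → XV.2.2.1. Scheduled 29%. anti-dumping (Tyrosia, XV.2): +24%; total 29% + 24% = 53%. → 53%.
Line C: insulated cable → XV.1; rated 11 kW → XV.1.2; for motor vehicles → XV.1.2.3. Scheduled 17%. No special measure applies. → 17%.
Line D: insulated cable → XV.1; rated 370 W → XV.1.1; for domestic appliances → XV.1.1.2. Scheduled 35%. Kestria agreement on XV.1.1: RVC ≥ 60% → 6% available; preferential 6%. → 6%.
Sum: 60% + 53% + 17% + 6% = 136%.

136%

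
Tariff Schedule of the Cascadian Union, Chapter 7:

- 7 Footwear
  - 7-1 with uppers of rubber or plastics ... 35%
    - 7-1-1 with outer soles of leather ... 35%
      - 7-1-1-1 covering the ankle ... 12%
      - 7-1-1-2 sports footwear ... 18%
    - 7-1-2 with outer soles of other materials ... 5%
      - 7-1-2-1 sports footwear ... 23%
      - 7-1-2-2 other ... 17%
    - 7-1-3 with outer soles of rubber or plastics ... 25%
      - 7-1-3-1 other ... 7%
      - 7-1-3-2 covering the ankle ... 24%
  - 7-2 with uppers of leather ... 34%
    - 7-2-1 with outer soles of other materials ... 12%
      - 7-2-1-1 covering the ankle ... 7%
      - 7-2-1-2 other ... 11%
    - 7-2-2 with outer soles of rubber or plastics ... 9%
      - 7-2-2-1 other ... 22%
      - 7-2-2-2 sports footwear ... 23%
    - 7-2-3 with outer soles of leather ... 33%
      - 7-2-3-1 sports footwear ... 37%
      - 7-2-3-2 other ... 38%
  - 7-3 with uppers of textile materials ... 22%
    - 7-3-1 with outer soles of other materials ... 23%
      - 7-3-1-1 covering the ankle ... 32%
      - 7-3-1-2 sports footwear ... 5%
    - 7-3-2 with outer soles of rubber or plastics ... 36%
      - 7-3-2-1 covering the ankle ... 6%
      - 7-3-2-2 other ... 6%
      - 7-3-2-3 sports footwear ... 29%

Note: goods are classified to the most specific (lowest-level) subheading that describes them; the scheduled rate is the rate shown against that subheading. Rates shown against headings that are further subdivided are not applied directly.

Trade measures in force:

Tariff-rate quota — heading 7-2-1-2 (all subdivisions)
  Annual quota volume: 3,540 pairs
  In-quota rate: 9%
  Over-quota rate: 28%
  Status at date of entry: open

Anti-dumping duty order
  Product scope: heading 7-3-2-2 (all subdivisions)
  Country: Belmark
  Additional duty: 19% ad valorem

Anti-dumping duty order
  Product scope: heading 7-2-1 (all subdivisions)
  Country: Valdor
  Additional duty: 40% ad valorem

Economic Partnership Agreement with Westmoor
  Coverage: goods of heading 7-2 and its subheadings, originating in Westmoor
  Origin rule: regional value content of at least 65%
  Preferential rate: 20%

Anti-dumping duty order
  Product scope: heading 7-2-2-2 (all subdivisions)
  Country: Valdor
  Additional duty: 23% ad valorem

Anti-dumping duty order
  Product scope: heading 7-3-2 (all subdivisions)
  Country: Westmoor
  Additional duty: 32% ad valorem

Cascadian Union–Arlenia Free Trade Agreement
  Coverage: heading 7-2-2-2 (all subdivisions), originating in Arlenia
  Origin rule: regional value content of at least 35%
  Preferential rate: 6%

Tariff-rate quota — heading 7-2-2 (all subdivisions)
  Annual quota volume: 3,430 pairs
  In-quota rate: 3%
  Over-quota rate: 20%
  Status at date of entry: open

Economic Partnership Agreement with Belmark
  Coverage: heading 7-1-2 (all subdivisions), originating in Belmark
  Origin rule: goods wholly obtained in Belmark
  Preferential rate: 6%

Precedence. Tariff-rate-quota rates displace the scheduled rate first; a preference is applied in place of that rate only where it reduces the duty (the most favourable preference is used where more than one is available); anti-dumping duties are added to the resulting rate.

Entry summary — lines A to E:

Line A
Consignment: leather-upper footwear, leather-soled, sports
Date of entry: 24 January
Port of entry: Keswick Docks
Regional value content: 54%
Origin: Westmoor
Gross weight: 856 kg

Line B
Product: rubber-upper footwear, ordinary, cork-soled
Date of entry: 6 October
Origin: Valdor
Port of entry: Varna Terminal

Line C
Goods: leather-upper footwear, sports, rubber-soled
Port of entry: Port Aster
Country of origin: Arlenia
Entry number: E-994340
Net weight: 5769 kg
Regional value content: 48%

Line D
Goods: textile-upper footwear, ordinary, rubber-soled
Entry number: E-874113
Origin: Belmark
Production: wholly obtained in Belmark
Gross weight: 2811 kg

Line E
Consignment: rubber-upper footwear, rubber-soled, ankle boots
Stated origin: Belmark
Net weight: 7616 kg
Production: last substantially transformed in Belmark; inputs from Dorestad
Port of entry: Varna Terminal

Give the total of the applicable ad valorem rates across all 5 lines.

Line A: leather-upper → 7-2; leather-soled → 7-2-3; sports → 7-2-3-1. Scheduled 37%. Westmoor agreement on 7-2: RVC < 65%. → 37%.
Line B: rubber-upper → 7-1; cork-soled → 7-1-2; ordinary → 7-1-2-2. Scheduled 17%. No special measure applies. → 17%.
Line C: leather-upper → 7-2; rubber-soled → 7-2-2; sports → 7-2-2-2. Scheduled 23%. quota on 7-2-2 open → in-quota 3%; Arlenia agreement on 7-2-2-2: RVC ≥ 35% → 6% available; preference 6% not lower than 3% → no reduction. → 3%.
Line D: textile-upper → 7-3; rubber-soled → 7-3-2; ordinary → 7-3-2-2. Scheduled 6%. Belmark agreement on 7-1-2: 7-3-2-2 not covered; anti-dumping (Belmark, 7-3-2-2): +19%; total 6% + 19% = 25%. → 25%.
Line E: rubber-upper → 7-1; rubber-soled → 7-1-3; ankle boots → 7-1-3-2. Scheduled 24%. Belmark agreement on 7-1-2: 7-1-3-2 not covered. → 24%.
Sum: 37% + 17% + 3% + 25% + 24% = 106%.

106%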